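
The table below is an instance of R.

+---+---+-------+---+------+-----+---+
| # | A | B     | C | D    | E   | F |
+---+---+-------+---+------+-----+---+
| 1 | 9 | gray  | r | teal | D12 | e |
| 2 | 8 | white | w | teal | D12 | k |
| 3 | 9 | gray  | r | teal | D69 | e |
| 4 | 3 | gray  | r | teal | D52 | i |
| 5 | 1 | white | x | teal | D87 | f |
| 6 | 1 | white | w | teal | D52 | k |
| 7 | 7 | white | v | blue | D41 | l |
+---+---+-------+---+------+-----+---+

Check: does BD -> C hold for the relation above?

(B=gray, D=teal): rows 1, 3, 4 → C = r, r, r ✓
(B=white, D=teal): rows 2, 5, 6 → C takes values {w, x} — violation
(B=white, D=blue): row 7 → C = v ✓
Two rows agree on BD but differ on C, so BD -> C does not hold.

No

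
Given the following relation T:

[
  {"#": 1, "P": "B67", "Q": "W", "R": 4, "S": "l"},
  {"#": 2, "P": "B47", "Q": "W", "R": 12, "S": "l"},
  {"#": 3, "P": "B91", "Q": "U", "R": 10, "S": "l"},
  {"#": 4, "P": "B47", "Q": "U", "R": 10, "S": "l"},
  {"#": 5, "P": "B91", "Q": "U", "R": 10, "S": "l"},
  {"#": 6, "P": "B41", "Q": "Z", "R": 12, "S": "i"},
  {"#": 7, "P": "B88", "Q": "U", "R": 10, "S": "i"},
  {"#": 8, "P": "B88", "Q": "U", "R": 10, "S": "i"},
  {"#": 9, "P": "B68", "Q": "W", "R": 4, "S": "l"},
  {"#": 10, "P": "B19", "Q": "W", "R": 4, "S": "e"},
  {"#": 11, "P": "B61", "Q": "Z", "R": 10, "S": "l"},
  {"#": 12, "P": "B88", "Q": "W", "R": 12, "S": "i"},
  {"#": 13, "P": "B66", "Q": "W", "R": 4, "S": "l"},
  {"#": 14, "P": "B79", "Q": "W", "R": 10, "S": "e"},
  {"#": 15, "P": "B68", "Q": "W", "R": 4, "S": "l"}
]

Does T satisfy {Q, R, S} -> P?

(Q=W, R=4, S=l): rows 1, 9, 13, 15 → P takes values {B67, B68, B66} — violation
(Q=W, R=12, S=l): row 2 → P = B47 ✓
(Q=U, R=10, S=l): rows 3, 4, 5 → P takes values {B91, B47} — violation
(Q=Z, R=12, S=i): row 6 → P = B41 ✓
(Q=U, R=10, S=i): rows 7, 8 → P = B88, B88 ✓
(Q=W, R=4, S=e): row 10 → P = B19 ✓
(Q=Z, R=10, S=l): row 11 → P = B61 ✓
(Q=W, R=12, S=i): row 12 → P = B88 ✓
(Q=W, R=10, S=e): row 14 → P = B79 ✓
Two rows agree on {Q, R, S} but differ on P, so {Q, R, S} -> P does not hold.

No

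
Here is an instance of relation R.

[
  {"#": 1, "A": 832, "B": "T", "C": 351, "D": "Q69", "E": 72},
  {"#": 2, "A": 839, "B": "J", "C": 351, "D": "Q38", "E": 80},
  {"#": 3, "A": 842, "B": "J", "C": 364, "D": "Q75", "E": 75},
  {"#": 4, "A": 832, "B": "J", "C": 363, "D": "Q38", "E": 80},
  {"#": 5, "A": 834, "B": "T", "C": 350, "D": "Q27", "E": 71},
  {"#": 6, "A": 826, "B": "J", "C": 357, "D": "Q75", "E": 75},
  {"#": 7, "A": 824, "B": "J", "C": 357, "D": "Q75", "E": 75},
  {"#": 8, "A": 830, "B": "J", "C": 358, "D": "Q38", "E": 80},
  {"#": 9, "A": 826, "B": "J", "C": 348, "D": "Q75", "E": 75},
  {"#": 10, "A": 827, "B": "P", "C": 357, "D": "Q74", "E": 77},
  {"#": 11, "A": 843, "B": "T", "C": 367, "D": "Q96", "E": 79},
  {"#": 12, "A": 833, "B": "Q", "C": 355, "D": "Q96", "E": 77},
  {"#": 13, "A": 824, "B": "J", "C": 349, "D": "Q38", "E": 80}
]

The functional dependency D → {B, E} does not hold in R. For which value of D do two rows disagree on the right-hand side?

Q96

D=Q69: row 1 → {B,E} = (T, 72) ✓
D=Q38: rows 2, 4, 8, 13 → {B,E} = (J, 80), (J, 80), (J, 80), (J, 80) ✓
D=Q75: rows 3, 6, 7, 9 → {B,E} = (J, 75), (J, 75), (J, 75), (J, 75) ✓
D=Q27: row 5 → {B,E} = (T, 71) ✓
D=Q74: row 10 → {B,E} = (P, 77) ✓
D=Q96: rows 11, 12 → {B,E} takes values {(T, 79), (Q, 77)} — violation
The only D value with inconsistent RHS is D=Q96.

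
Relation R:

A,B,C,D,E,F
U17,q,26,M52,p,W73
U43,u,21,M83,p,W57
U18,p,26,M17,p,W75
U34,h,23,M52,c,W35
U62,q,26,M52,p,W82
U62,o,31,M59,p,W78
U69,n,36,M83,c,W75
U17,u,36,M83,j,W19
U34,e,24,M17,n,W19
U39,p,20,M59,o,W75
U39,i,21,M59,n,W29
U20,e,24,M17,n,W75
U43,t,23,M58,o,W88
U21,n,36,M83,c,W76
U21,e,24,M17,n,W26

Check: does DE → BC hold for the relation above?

Yes

(D=M52, E=p): 2 rows → {B,C} = (q, 26), (q, 26) ✓
(D=M83, E=p): 1 row → {B,C} = (u, 21) ✓
(D=M17, E=p): 1 row → {B,C} = (p, 26) ✓
(D=M52, E=c): 1 row → {B,C} = (h, 23) ✓
(D=M59, E=p): 1 row → {B,C} = (o, 31) ✓
(D=M83, E=c): 2 rows → {B,C} = (n, 36), (n, 36) ✓
(D=M83, E=j): 1 row → {B,C} = (u, 36) ✓
(D=M17, E=n): 3 rows → {B,C} = (e, 24), (e, 24), (e, 24) ✓
(D=M59, E=o): 1 row → {B,C} = (p, 20) ✓
(D=M59, E=n): 1 row → {B,C} = (i, 21) ✓
(D=M58, E=o): 1 row → {B,C} = (t, 23) ✓
Every DE value is associated with a single BC value, so DE → BC holds.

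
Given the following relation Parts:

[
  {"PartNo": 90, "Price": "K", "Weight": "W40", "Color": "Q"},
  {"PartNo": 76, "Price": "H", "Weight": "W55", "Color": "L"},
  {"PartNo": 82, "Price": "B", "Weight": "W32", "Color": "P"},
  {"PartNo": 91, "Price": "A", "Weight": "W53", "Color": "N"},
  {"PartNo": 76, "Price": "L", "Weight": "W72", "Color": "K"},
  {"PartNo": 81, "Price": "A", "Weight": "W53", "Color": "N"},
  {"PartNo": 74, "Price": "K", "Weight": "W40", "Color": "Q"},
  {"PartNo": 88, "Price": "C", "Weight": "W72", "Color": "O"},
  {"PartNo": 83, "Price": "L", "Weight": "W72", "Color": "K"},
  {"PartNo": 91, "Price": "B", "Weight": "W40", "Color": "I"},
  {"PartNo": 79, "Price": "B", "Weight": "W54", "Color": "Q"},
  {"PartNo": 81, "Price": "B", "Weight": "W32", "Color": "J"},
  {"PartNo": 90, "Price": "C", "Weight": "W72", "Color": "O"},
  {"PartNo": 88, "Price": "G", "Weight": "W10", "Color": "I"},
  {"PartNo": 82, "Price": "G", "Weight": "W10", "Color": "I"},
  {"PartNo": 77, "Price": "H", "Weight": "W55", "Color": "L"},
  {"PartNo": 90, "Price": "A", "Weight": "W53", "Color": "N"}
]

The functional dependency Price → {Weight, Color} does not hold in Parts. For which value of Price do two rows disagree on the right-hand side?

B

Price=K: 2 rows → {Weight,Color} = (W40, Q), (W40, Q) ✓
Price=H: 2 rows → {Weight,Color} = (W55, L), (W55, L) ✓
Price=B: 4 rows → {Weight,Color} takes values {(W32, P), (W40, I), (W54, Q), (W32, J)} — violation
Price=A: 3 rows → {Weight,Color} = (W53, N), (W53, N), (W53, N) ✓
Price=L: 2 rows → {Weight,Color} = (W72, K), (W72, K) ✓
Price=C: 2 rows → {Weight,Color} = (W72, O), (W72, O) ✓
Price=G: 2 rows → {Weight,Color} = (W10, I), (W10, I) ✓
The only Price value with inconsistent RHS is Price=B.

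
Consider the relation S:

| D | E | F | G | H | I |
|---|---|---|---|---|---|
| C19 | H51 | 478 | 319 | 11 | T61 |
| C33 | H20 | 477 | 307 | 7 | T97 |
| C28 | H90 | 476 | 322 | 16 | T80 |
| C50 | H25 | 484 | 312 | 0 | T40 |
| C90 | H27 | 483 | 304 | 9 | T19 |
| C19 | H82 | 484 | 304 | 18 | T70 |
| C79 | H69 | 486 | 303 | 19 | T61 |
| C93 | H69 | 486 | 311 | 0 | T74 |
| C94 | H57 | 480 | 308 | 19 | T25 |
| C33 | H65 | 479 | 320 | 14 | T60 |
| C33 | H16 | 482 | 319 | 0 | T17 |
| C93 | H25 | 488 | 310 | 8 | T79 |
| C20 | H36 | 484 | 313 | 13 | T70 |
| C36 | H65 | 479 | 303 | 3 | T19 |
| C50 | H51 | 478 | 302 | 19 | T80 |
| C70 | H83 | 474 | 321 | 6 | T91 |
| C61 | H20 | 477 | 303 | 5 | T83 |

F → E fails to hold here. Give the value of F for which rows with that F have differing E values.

484

F=478: 2 rows → E = H51, H51 ✓
F=477: 2 rows → E = H20, H20 ✓
F=476: 1 row → E = H90 ✓
F=484: 3 rows → E takes values {H25, H82, H36} — violation
F=483: 1 row → E = H27 ✓
F=486: 2 rows → E = H69, H69 ✓
F=480: 1 row → E = H57 ✓
F=479: 2 rows → E = H65, H65 ✓
F=482: 1 row → E = H16 ✓
F=488: 1 row → E = H25 ✓
F=474: 1 row → E = H83 ✓
The only F value with inconsistent E is F=484.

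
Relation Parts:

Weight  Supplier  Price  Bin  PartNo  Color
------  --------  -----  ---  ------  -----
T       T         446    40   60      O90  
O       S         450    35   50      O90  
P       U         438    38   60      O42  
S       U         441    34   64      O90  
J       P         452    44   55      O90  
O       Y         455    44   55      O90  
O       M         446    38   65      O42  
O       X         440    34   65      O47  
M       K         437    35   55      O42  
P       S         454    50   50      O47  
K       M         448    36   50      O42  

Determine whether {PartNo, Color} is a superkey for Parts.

No

Two distinct rows share (PartNo=55, Color=O90), so {PartNo, Color} does not determine every attribute — not a superkey.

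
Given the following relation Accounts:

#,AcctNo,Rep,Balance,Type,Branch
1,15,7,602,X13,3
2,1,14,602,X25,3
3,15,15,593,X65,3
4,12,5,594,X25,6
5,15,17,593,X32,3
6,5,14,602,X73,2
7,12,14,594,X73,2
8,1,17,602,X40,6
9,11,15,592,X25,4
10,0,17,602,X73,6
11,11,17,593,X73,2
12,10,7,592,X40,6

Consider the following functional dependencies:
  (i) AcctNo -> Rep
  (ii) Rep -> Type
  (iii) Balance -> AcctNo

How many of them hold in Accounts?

(i) AcctNo -> Rep: AcctNo=15: rows 1, 3, 5 → Rep takes values {7, 15, 17} — violation; AcctNo=1: rows 2, 8 → Rep takes values {14, 17} — violation; AcctNo=12: rows 4, 7 → Rep takes values {5, 14} — violation; AcctNo=11: rows 9, 11 → Rep takes values {15, 17} — violation — fails.
(ii) Rep -> Type: Rep=7: rows 1, 12 → Type takes values {X13, X40} — violation; Rep=14: rows 2, 6, 7 → Type takes values {X25, X73} — violation; Rep=15: rows 3, 9 → Type takes values {X65, X25} — violation; Rep=17: rows 5, 8, 10, 11 → Type takes values {X32, X40, X73} — violation — fails.
(iii) Balance -> AcctNo: Balance=602: rows 1, 2, 6, 8, 10 → AcctNo takes values {15, 1, 5, 0} — violation; Balance=593: rows 3, 5, 11 → AcctNo takes values {15, 11} — violation; Balance=592: rows 9, 12 → AcctNo takes values {11, 10} — violation — fails.
None of the 3 dependencies hold.

0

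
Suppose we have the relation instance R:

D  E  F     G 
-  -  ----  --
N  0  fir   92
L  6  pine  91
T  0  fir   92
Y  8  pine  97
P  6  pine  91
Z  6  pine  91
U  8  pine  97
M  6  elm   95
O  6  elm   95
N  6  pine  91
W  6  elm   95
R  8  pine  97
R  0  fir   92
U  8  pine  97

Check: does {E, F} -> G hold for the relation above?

(E=0, F=fir): 3 rows → G = 92, 92, 92 ✓
(E=6, F=pine): 4 rows → G = 91, 91, 91, 91 ✓
(E=8, F=pine): 4 rows → G = 97, 97, 97, 97 ✓
(E=6, F=elm): 3 rows → G = 95, 95, 95 ✓
Every {E, F} value is associated with a single G value, so {E, F} -> G holds.

Yes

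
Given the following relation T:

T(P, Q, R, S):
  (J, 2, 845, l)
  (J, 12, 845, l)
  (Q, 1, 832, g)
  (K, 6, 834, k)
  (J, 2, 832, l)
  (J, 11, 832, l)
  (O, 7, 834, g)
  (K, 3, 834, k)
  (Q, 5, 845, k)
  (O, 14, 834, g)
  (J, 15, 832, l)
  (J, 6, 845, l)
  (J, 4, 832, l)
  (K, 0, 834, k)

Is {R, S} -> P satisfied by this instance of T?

(R=845, S=l): 3 rows → P = J, J, J ✓
(R=832, S=g): 1 row → P = Q ✓
(R=834, S=k): 3 rows → P = K, K, K ✓
(R=832, S=l): 4 rows → P = J, J, J, J ✓
(R=834, S=g): 2 rows → P = O, O ✓
(R=845, S=k): 1 row → P = Q ✓
Every {R, S} value is associated with a single P value, so {R, S} -> P holds.

Yes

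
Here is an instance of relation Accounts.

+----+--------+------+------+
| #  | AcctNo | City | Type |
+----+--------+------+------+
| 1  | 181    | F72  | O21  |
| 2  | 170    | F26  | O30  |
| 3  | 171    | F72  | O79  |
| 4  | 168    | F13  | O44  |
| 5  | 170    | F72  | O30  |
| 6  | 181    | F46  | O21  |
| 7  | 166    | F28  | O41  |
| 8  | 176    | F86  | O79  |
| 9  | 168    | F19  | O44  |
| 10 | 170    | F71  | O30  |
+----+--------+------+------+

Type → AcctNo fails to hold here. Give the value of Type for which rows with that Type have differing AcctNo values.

O79

Type=O21: rows 1, 6 → AcctNo = 181, 181 ✓
Type=O30: rows 2, 5, 10 → AcctNo = 170, 170, 170 ✓
Type=O79: rows 3, 8 → AcctNo takes values {171, 176} — violation
Type=O44: rows 4, 9 → AcctNo = 168, 168 ✓
Type=O41: row 7 → AcctNo = 166 ✓
The only Type value with inconsistent AcctNo is Type=O79.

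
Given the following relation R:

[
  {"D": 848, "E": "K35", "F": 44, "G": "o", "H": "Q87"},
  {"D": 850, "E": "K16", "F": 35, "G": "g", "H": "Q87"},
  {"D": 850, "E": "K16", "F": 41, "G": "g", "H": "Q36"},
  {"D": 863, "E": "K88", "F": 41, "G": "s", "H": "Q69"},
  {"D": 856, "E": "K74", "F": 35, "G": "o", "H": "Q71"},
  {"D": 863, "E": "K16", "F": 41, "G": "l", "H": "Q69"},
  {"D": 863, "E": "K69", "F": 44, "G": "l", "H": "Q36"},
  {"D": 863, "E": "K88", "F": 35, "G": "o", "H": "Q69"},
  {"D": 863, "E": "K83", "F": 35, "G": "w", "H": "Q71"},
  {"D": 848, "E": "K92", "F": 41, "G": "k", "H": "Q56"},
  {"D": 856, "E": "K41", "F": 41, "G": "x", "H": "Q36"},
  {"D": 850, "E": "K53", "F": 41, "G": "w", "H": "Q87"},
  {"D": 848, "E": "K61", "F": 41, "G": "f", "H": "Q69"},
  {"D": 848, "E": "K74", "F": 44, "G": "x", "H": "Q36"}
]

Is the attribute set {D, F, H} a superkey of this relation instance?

Two distinct rows share (D=863, F=41, H=Q69), so {D, F, H} does not determine every attribute — not a superkey.

No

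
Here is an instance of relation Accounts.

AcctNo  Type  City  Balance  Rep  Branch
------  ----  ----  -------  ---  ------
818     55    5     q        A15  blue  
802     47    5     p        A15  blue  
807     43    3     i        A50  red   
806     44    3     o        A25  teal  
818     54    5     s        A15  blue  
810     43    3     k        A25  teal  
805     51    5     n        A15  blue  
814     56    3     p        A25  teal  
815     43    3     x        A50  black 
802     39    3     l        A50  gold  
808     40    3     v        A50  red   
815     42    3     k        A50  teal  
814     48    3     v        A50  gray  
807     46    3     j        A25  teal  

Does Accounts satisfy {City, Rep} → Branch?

No

(City=5, Rep=A15): 4 rows → Branch = blue, blue, blue, blue ✓
(City=3, Rep=A50): 6 rows → Branch takes values {red, black, gold, teal, gray} — violation
(City=3, Rep=A25): 4 rows → Branch = teal, teal, teal, teal ✓
Two rows agree on {City, Rep} but differ on Branch, so {City, Rep} → Branch does not hold.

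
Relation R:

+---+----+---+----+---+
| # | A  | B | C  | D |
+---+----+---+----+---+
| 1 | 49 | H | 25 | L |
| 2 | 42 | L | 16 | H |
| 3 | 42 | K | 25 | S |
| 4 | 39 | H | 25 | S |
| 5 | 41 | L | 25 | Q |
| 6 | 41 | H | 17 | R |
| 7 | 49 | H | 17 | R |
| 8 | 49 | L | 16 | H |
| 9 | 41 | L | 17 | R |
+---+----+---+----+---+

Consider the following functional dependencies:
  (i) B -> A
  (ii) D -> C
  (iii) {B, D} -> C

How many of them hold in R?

2

(i) B -> A: B=H: rows 1, 4, 6, 7 → A takes values {49, 39, 41} — violation; B=L: rows 2, 5, 8, 9 → A takes values {42, 41, 49} — violation — fails.
(ii) D -> C: every LHS value maps to a single RHS value — holds.
(iii) {B, D} -> C: every LHS value maps to a single RHS value — holds.
2 of the 3 dependencies hold.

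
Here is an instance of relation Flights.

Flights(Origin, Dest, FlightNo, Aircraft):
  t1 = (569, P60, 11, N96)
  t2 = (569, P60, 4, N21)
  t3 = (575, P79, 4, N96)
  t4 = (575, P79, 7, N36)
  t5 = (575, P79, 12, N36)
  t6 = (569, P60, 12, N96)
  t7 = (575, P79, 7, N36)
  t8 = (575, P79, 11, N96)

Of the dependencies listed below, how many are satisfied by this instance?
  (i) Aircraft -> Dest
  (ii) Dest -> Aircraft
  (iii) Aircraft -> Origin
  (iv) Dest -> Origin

1

(i) Aircraft -> Dest: Aircraft=N96: rows 1, 3, 6, 8 → Dest takes values {P60, P79} — violation — fails.
(ii) Dest -> Aircraft: Dest=P60: rows 1, 2, 6 → Aircraft takes values {N96, N21} — violation; Dest=P79: rows 3, 4, 5, 7, 8 → Aircraft takes values {N96, N36} — violation — fails.
(iii) Aircraft -> Origin: Aircraft=N96: rows 1, 3, 6, 8 → Origin takes values {569, 575} — violation — fails.
(iv) Dest -> Origin: every LHS value maps to a single RHS value — holds.
1 of the 4 dependencies holds.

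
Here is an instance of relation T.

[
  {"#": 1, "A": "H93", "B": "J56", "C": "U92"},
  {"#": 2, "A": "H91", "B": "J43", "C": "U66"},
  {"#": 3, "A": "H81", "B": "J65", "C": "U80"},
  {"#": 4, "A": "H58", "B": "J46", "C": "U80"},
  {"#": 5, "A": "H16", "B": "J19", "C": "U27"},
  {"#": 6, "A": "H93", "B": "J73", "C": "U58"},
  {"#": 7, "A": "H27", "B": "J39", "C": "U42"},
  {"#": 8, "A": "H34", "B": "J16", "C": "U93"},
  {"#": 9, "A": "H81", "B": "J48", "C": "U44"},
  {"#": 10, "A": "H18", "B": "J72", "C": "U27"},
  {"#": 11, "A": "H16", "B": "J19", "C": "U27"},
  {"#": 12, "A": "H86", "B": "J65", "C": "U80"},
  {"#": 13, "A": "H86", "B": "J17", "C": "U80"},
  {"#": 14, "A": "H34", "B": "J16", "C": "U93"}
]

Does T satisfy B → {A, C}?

B=J56: row 1 → {A,C} = (H93, U92) ✓
B=J43: row 2 → {A,C} = (H91, U66) ✓
B=J65: rows 3, 12 → {A,C} takes values {(H81, U80), (H86, U80)} — violation
B=J46: row 4 → {A,C} = (H58, U80) ✓
B=J19: rows 5, 11 → {A,C} = (H16, U27), (H16, U27) ✓
B=J73: row 6 → {A,C} = (H93, U58) ✓
B=J39: row 7 → {A,C} = (H27, U42) ✓
B=J16: rows 8, 14 → {A,C} = (H34, U93), (H34, U93) ✓
B=J48: row 9 → {A,C} = (H81, U44) ✓
B=J72: row 10 → {A,C} = (H18, U27) ✓
B=J17: row 13 → {A,C} = (H86, U80) ✓
Two rows agree on B but differ on {A, C}, so B → {A, C} does not hold.

No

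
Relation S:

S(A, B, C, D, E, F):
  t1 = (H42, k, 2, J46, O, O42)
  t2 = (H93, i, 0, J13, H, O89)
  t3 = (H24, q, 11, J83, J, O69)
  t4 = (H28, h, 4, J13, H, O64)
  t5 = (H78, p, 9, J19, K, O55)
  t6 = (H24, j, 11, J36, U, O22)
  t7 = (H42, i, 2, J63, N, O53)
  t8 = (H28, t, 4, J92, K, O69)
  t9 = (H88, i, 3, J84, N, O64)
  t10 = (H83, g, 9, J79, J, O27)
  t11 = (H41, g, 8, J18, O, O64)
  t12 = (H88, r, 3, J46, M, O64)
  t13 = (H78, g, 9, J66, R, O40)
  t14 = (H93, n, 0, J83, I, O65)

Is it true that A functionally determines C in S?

Yes

A=H42: rows 1, 7 → C = 2, 2 ✓
A=H93: rows 2, 14 → C = 0, 0 ✓
A=H24: rows 3, 6 → C = 11, 11 ✓
A=H28: rows 4, 8 → C = 4, 4 ✓
A=H78: rows 5, 13 → C = 9, 9 ✓
A=H88: rows 9, 12 → C = 3, 3 ✓
A=H83: row 10 → C = 9 ✓
A=H41: row 11 → C = 8 ✓
Every A value is associated with a single C value, so A → C holds.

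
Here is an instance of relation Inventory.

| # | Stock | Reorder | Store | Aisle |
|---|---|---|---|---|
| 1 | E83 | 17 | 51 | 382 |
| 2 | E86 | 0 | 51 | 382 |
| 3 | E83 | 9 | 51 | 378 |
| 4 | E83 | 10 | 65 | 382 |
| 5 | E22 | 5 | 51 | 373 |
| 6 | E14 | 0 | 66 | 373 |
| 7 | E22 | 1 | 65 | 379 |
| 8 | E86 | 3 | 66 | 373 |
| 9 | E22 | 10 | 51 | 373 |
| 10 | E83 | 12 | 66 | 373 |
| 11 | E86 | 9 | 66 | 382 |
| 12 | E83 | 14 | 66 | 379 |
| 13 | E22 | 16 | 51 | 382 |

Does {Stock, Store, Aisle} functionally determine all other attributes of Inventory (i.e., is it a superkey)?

No

Rows 5 and 9 have the same {Stock, Store, Aisle} value (Stock=E22, Store=51, Aisle=373) but are distinct tuples, so {Stock, Store, Aisle} does not determine every attribute — not a superkey.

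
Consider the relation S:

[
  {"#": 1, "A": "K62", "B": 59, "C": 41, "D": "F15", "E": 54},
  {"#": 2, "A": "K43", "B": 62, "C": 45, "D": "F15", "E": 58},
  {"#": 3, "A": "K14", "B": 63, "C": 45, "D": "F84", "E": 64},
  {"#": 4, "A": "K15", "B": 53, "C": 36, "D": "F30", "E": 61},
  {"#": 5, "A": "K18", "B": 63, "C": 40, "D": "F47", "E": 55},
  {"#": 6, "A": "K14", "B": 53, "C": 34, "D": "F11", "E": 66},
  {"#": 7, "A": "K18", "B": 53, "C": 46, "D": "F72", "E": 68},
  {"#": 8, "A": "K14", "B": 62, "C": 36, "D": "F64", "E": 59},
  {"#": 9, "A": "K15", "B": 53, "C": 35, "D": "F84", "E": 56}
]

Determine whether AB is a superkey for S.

No

Rows 4 and 9 have the same AB value (A=K15, B=53) but are distinct tuples, so AB does not determine every attribute — not a superkey.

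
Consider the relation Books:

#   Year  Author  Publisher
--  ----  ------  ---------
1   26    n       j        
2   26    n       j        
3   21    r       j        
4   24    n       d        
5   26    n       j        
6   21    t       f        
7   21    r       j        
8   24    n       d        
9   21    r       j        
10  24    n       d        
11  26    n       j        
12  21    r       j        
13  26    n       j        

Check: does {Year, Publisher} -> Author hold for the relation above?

Yes

(Year=26, Publisher=j): rows 1, 2, 5, 11, 13 → Author = n, n, n, n, n ✓
(Year=21, Publisher=j): rows 3, 7, 9, 12 → Author = r, r, r, r ✓
(Year=24, Publisher=d): rows 4, 8, 10 → Author = n, n, n ✓
(Year=21, Publisher=f): row 6 → Author = t ✓
Every {Year, Publisher} value is associated with a single Author value, so {Year, Publisher} -> Author holds.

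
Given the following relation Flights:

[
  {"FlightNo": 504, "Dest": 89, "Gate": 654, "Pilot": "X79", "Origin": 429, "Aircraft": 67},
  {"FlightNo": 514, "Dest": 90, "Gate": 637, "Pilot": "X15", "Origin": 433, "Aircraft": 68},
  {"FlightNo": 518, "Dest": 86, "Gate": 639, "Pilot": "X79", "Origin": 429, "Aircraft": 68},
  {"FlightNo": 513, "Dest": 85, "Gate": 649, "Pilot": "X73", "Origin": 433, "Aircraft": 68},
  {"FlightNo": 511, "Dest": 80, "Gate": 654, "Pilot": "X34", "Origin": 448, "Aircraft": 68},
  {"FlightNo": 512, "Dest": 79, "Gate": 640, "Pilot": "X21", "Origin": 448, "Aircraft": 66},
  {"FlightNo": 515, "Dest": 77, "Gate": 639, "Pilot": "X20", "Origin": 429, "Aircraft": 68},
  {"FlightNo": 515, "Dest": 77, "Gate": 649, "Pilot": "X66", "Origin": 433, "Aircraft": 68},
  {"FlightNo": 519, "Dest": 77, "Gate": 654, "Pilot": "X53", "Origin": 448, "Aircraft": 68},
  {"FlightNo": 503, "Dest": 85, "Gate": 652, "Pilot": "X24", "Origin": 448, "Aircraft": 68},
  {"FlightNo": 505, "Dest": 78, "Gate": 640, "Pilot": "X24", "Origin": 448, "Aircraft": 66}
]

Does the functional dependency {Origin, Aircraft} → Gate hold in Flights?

No

(Origin=429, Aircraft=67): 1 row → Gate = 654 ✓
(Origin=433, Aircraft=68): 3 rows → Gate takes values {637, 649} — violation
(Origin=429, Aircraft=68): 2 rows → Gate = 639, 639 ✓
(Origin=448, Aircraft=68): 3 rows → Gate takes values {654, 652} — violation
(Origin=448, Aircraft=66): 2 rows → Gate = 640, 640 ✓
Two rows agree on {Origin, Aircraft} but differ on Gate, so {Origin, Aircraft} → Gate does not hold.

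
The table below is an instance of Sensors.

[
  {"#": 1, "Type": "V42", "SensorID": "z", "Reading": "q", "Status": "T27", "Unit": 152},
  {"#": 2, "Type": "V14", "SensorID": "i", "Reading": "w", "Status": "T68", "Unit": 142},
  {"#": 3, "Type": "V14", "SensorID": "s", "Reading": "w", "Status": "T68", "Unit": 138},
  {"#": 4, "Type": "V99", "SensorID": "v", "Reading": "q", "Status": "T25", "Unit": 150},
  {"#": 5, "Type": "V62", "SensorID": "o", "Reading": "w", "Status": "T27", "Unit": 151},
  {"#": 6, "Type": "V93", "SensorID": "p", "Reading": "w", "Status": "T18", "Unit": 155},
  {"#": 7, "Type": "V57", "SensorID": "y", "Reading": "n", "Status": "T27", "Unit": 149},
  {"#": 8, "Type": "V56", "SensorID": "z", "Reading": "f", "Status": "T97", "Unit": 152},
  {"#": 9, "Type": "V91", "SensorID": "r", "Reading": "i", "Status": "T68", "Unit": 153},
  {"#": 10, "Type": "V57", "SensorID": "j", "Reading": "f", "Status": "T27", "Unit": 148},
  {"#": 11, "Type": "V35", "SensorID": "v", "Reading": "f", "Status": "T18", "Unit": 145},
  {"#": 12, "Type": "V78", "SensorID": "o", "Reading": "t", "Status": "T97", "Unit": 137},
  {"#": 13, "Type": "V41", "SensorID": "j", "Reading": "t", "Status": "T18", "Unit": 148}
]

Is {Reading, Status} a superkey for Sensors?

No

Rows 2 and 3 have the same {Reading, Status} value (Reading=w, Status=T68) but are distinct tuples, so {Reading, Status} does not determine every attribute — not a superkey.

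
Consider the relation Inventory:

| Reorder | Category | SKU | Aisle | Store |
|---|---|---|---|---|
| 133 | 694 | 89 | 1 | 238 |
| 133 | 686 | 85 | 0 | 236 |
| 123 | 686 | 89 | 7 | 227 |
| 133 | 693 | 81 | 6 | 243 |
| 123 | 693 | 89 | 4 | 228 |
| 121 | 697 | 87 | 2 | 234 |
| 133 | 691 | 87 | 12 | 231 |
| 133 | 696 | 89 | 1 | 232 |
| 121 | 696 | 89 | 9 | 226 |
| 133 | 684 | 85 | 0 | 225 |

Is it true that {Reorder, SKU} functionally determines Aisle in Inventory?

No

(Reorder=133, SKU=89): 2 rows → Aisle = 1, 1 ✓
(Reorder=133, SKU=85): 2 rows → Aisle = 0, 0 ✓
(Reorder=123, SKU=89): 2 rows → Aisle takes values {7, 4} — violation
(Reorder=133, SKU=81): 1 row → Aisle = 6 ✓
(Reorder=121, SKU=87): 1 row → Aisle = 2 ✓
(Reorder=133, SKU=87): 1 row → Aisle = 12 ✓
(Reorder=121, SKU=89): 1 row → Aisle = 9 ✓
Two rows agree on {Reorder, SKU} but differ on Aisle, so {Reorder, SKU} → Aisle does not hold.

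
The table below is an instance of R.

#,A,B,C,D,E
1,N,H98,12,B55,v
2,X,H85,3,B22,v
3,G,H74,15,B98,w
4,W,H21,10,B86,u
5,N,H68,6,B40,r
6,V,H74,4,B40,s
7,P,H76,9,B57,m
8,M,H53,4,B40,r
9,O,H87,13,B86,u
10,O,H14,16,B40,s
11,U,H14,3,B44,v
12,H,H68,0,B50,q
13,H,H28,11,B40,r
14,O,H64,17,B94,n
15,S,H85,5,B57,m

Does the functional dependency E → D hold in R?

No

E=v: rows 1, 2, 11 → D takes values {B55, B22, B44} — violation
E=w: row 3 → D = B98 ✓
E=u: rows 4, 9 → D = B86, B86 ✓
E=r: rows 5, 8, 13 → D = B40, B40, B40 ✓
E=s: rows 6, 10 → D = B40, B40 ✓
E=m: rows 7, 15 → D = B57, B57 ✓
E=q: row 12 → D = B50 ✓
E=n: row 14 → D = B94 ✓
Two rows agree on E but differ on D, so E → D does not hold.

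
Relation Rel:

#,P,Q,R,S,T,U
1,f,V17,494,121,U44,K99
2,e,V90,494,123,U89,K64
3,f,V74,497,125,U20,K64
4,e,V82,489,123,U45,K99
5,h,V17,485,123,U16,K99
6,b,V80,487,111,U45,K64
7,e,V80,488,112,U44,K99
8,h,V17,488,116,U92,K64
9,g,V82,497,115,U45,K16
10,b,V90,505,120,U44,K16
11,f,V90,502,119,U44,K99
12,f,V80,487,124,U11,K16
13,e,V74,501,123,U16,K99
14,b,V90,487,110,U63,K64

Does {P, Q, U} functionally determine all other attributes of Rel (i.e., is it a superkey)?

Yes

All 14 rows have distinct {P, Q, U} values, so {P, Q, U} → (all attributes) holds and {P, Q, U} is a superkey.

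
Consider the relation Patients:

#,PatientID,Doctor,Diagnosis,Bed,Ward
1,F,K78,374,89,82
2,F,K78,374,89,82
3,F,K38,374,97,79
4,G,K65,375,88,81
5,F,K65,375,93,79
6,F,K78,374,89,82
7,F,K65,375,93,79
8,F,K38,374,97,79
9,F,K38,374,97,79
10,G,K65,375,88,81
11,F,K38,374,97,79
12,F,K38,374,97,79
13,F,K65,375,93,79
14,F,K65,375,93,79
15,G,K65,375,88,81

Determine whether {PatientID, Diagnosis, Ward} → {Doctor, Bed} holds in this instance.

Yes

(PatientID=F, Diagnosis=374, Ward=82): rows 1, 2, 6 → {Doctor,Bed} = (K78, 89), (K78, 89), (K78, 89) ✓
(PatientID=F, Diagnosis=374, Ward=79): rows 3, 8, 9, 11, 12 → {Doctor,Bed} = (K38, 97), (K38, 97), (K38, 97), (K38, 97), (K38, 97) ✓
(PatientID=G, Diagnosis=375, Ward=81): rows 4, 10, 15 → {Doctor,Bed} = (K65, 88), (K65, 88), (K65, 88) ✓
(PatientID=F, Diagnosis=375, Ward=79): rows 5, 7, 13, 14 → {Doctor,Bed} = (K65, 93), (K65, 93), (K65, 93), (K65, 93) ✓
Every {PatientID, Diagnosis, Ward} value is associated with a single {Doctor, Bed} value, so {PatientID, Diagnosis, Ward} → {Doctor, Bed} holds.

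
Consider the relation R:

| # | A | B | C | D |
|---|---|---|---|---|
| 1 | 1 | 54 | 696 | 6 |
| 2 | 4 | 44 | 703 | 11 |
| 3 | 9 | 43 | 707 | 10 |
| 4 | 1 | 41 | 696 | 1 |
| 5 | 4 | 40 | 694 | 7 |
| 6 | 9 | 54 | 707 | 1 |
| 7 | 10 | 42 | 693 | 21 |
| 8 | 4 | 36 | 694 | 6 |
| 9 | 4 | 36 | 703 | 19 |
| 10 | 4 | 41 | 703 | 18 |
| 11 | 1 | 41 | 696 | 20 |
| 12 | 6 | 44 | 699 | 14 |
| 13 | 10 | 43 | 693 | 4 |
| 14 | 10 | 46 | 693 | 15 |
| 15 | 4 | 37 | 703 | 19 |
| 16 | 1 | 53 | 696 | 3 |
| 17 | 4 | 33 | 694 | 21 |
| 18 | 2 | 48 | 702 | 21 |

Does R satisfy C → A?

C=696: rows 1, 4, 11, 16 → A = 1, 1, 1, 1 ✓
C=703: rows 2, 9, 10, 15 → A = 4, 4, 4, 4 ✓
C=707: rows 3, 6 → A = 9, 9 ✓
C=694: rows 5, 8, 17 → A = 4, 4, 4 ✓
C=693: rows 7, 13, 14 → A = 10, 10, 10 ✓
C=699: row 12 → A = 6 ✓
C=702: row 18 → A = 2 ✓
Every C value is associated with a single A value, so C → A holds.

Yes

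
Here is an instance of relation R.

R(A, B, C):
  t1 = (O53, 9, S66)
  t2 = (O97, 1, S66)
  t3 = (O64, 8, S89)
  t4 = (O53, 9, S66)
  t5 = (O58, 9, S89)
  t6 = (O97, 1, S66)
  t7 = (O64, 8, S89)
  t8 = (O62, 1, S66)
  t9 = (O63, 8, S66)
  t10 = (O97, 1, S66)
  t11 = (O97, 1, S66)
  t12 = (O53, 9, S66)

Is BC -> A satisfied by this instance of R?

(B=9, C=S66): rows 1, 4, 12 → A = O53, O53, O53 ✓
(B=1, C=S66): rows 2, 6, 8, 10, 11 → A takes values {O97, O62} — violation
(B=8, C=S89): rows 3, 7 → A = O64, O64 ✓
(B=9, C=S89): row 5 → A = O58 ✓
(B=8, C=S66): row 9 → A = O63 ✓
Two rows agree on BC but differ on A, so BC -> A does not hold.

No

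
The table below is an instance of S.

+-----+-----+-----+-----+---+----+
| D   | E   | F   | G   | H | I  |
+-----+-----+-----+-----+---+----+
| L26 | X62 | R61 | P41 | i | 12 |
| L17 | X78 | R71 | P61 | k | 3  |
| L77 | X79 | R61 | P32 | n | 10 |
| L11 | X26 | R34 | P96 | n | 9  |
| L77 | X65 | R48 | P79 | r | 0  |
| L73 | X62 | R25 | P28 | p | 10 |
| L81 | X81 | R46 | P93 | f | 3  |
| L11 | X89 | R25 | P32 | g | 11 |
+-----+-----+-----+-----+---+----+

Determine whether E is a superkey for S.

No

Two distinct rows share E=X62, so E does not determine every attribute — not a superkey.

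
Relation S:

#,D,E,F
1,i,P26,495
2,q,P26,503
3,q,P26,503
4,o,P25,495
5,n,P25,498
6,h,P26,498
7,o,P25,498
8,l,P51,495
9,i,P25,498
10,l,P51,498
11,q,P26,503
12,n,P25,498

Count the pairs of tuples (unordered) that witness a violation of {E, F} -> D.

(E=P26, F=503): all 3 rows agree on D — 0 pairs.
(E=P25, F=498): violating pairs (5,7), (5,9), (7,9), (7,12), (9,12) — 5 pairs.

5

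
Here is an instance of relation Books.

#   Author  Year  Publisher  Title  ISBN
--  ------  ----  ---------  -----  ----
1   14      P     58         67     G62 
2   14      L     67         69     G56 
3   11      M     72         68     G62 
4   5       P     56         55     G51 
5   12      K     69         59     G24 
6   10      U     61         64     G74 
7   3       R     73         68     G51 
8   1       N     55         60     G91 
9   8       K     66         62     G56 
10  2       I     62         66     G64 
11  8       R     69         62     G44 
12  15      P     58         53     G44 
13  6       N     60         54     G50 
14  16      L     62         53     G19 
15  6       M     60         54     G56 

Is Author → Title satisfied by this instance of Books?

Author=14: rows 1, 2 → Title takes values {67, 69} — violation
Author=11: row 3 → Title = 68 ✓
Author=5: row 4 → Title = 55 ✓
Author=12: row 5 → Title = 59 ✓
Author=10: row 6 → Title = 64 ✓
Author=3: row 7 → Title = 68 ✓
Author=1: row 8 → Title = 60 ✓
Author=8: rows 9, 11 → Title = 62, 62 ✓
Author=2: row 10 → Title = 66 ✓
Author=15: row 12 → Title = 53 ✓
Author=6: rows 13, 15 → Title = 54, 54 ✓
Author=16: row 14 → Title = 53 ✓
Two rows agree on Author but differ on Title, so Author → Title does not hold.

No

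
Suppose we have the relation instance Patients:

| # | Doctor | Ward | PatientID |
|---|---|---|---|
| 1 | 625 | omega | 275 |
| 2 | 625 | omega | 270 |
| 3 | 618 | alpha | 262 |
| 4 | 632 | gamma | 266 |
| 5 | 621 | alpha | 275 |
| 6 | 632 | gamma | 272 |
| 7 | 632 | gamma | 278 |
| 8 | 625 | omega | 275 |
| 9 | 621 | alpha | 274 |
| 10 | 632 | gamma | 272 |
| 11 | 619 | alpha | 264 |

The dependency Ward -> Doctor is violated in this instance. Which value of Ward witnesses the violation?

alpha

Ward=omega: rows 1, 2, 8 → Doctor = 625, 625, 625 ✓
Ward=alpha: rows 3, 5, 9, 11 → Doctor takes values {618, 621, 619} — violation
Ward=gamma: rows 4, 6, 7, 10 → Doctor = 632, 632, 632, 632 ✓
The only Ward value with inconsistent Doctor is Ward=alpha.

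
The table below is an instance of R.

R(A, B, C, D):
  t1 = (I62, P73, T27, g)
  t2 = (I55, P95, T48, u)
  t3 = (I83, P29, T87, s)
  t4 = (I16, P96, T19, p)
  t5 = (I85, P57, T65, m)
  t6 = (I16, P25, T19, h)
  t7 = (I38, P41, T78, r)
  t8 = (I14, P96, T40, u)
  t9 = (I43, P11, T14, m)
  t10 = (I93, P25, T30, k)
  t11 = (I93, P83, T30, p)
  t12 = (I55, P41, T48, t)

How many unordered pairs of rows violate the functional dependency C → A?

0

C=T48: all 2 rows agree on A — 0 pairs.
C=T19: all 2 rows agree on A — 0 pairs.
C=T30: all 2 rows agree on A — 0 pairs.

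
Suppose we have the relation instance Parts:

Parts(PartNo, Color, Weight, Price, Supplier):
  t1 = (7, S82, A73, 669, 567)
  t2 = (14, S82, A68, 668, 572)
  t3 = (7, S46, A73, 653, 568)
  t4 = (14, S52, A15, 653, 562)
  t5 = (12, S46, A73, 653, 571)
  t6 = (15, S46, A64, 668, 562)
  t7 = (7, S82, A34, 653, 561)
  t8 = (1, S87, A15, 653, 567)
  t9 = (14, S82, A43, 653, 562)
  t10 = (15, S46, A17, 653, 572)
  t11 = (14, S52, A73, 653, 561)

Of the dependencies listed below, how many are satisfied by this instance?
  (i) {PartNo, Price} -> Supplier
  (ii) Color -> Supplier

0

(i) {PartNo, Price} -> Supplier: (PartNo=7, Price=653): rows 3, 7 → Supplier takes values {568, 561} — violation; (PartNo=14, Price=653): rows 4, 9, 11 → Supplier takes values {562, 561} — violation — fails.
(ii) Color -> Supplier: Color=S82: rows 1, 2, 7, 9 → Supplier takes values {567, 572, 561, 562} — violation; Color=S46: rows 3, 5, 6, 10 → Supplier takes values {568, 571, 562, 572} — violation; Color=S52: rows 4, 11 → Supplier takes values {562, 561} — violation — fails.
None of the 2 dependencies hold.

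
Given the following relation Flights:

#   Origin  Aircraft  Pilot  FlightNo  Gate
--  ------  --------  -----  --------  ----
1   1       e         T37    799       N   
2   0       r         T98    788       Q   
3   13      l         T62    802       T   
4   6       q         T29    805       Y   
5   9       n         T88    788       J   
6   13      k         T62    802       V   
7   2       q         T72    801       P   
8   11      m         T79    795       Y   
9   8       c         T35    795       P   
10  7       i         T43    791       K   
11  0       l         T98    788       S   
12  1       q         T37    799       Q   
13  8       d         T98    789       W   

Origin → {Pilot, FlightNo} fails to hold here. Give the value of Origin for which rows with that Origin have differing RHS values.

Origin=1: rows 1, 12 → {Pilot,FlightNo} = (T37, 799), (T37, 799) ✓
Origin=0: rows 2, 11 → {Pilot,FlightNo} = (T98, 788), (T98, 788) ✓
Origin=13: rows 3, 6 → {Pilot,FlightNo} = (T62, 802), (T62, 802) ✓
Origin=6: row 4 → {Pilot,FlightNo} = (T29, 805) ✓
Origin=9: row 5 → {Pilot,FlightNo} = (T88, 788) ✓
Origin=2: row 7 → {Pilot,FlightNo} = (T72, 801) ✓
Origin=11: row 8 → {Pilot,FlightNo} = (T79, 795) ✓
Origin=8: rows 9, 13 → {Pilot,FlightNo} takes values {(T35, 795), (T98, 789)} — violation
Origin=7: row 10 → {Pilot,FlightNo} = (T43, 791) ✓
The only Origin value with inconsistent RHS is Origin=8.

8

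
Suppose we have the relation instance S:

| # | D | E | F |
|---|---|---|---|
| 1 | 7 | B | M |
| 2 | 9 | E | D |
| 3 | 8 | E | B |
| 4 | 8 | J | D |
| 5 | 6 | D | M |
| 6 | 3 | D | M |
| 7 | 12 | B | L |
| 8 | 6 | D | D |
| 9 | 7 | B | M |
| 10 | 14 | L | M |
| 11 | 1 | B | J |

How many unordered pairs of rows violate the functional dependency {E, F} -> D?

1

(E=B, F=M): all 2 rows agree on D — 0 pairs.
(E=D, F=M): violating pairs (5,6) — 1 pair.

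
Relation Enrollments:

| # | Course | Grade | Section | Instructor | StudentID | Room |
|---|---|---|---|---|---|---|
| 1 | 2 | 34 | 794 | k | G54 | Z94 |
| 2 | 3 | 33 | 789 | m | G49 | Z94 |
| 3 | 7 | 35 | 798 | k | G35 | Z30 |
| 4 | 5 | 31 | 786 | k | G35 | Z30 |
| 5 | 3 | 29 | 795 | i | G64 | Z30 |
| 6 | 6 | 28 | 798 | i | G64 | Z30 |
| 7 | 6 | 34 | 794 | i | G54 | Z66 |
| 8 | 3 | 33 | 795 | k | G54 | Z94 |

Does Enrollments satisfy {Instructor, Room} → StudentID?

Yes

(Instructor=k, Room=Z94): rows 1, 8 → StudentID = G54, G54 ✓
(Instructor=m, Room=Z94): row 2 → StudentID = G49 ✓
(Instructor=k, Room=Z30): rows 3, 4 → StudentID = G35, G35 ✓
(Instructor=i, Room=Z30): rows 5, 6 → StudentID = G64, G64 ✓
(Instructor=i, Room=Z66): row 7 → StudentID = G54 ✓
Every {Instructor, Room} value is associated with a single StudentID value, so {Instructor, Room} → StudentID holds.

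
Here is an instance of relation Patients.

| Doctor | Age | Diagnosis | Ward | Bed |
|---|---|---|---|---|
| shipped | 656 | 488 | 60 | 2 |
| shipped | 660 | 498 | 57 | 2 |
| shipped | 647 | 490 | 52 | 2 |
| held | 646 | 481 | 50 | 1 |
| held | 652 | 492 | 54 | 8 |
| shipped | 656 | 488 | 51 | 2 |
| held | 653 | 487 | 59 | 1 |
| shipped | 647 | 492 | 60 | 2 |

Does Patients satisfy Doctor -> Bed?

Doctor=shipped: 5 rows → Bed = 2, 2, 2, 2, 2 ✓
Doctor=held: 3 rows → Bed takes values {1, 8} — violation
Two rows agree on Doctor but differ on Bed, so Doctor -> Bed does not hold.

No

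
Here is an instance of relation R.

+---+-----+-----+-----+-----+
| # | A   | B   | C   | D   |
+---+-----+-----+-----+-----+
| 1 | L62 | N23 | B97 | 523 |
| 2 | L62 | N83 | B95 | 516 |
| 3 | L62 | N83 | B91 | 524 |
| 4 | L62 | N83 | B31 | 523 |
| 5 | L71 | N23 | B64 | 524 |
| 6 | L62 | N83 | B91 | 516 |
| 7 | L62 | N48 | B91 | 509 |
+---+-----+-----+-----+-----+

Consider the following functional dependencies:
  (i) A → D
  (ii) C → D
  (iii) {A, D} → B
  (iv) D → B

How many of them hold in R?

(i) A → D: A=L62: rows 1, 2, 3, 4, 6, 7 → D takes values {523, 516, 524, 509} — violation — fails.
(ii) C → D: C=B91: rows 3, 6, 7 → D takes values {524, 516, 509} — violation — fails.
(iii) {A, D} → B: (A=L62, D=523): rows 1, 4 → B takes values {N23, N83} — violation — fails.
(iv) D → B: D=523: rows 1, 4 → B takes values {N23, N83} — violation; D=524: rows 3, 5 → B takes values {N83, N23} — violation — fails.
None of the 4 dependencies hold.

0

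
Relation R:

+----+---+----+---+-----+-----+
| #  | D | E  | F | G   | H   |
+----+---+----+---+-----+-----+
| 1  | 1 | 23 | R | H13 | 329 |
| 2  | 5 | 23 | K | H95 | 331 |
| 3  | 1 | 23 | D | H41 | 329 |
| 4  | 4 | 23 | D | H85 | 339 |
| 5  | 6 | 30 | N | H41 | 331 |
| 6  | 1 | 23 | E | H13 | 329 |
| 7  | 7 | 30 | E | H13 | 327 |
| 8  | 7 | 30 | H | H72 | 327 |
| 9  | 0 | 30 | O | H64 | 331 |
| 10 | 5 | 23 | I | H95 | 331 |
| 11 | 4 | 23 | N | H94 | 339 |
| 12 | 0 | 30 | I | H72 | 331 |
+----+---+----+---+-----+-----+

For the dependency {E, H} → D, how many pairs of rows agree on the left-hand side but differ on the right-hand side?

2

(E=23, H=329): all 3 rows agree on D — 0 pairs.
(E=23, H=331): all 2 rows agree on D — 0 pairs.
(E=23, H=339): all 2 rows agree on D — 0 pairs.
(E=30, H=331): violating pairs (5,9), (5,12) — 2 pairs.
(E=30, H=327): all 2 rows agree on D — 0 pairs.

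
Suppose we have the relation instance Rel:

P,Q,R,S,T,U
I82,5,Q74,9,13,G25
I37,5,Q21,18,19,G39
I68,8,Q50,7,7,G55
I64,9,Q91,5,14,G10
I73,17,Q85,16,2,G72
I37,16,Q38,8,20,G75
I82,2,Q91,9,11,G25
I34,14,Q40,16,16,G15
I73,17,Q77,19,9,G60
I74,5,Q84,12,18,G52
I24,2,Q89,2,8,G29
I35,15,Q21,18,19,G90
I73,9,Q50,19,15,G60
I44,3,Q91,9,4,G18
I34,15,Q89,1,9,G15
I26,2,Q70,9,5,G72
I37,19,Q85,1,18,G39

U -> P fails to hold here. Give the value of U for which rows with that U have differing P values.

G72

U=G25: 2 rows → P = I82, I82 ✓
U=G39: 2 rows → P = I37, I37 ✓
U=G55: 1 row → P = I68 ✓
U=G10: 1 row → P = I64 ✓
U=G72: 2 rows → P takes values {I73, I26} — violation
U=G75: 1 row → P = I37 ✓
U=G15: 2 rows → P = I34, I34 ✓
U=G60: 2 rows → P = I73, I73 ✓
U=G52: 1 row → P = I74 ✓
U=G29: 1 row → P = I24 ✓
U=G90: 1 row → P = I35 ✓
U=G18: 1 row → P = I44 ✓
The only U value with inconsistent P is U=G72.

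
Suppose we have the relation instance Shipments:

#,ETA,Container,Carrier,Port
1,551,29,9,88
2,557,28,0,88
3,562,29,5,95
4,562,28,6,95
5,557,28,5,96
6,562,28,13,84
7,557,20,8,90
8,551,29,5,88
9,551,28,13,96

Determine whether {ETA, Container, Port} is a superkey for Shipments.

No

Rows 1 and 8 have the same {ETA, Container, Port} value (ETA=551, Container=29, Port=88) but are distinct tuples, so {ETA, Container, Port} does not determine every attribute — not a superkey.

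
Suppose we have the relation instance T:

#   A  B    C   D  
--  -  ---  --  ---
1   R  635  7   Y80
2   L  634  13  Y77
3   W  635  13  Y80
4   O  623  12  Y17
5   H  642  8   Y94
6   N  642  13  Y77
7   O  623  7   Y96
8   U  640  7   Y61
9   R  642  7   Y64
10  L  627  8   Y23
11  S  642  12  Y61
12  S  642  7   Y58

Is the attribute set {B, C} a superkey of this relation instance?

Rows 9 and 12 have the same {B, C} value (B=642, C=7) but are distinct tuples, so {B, C} does not determine every attribute — not a superkey.

No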